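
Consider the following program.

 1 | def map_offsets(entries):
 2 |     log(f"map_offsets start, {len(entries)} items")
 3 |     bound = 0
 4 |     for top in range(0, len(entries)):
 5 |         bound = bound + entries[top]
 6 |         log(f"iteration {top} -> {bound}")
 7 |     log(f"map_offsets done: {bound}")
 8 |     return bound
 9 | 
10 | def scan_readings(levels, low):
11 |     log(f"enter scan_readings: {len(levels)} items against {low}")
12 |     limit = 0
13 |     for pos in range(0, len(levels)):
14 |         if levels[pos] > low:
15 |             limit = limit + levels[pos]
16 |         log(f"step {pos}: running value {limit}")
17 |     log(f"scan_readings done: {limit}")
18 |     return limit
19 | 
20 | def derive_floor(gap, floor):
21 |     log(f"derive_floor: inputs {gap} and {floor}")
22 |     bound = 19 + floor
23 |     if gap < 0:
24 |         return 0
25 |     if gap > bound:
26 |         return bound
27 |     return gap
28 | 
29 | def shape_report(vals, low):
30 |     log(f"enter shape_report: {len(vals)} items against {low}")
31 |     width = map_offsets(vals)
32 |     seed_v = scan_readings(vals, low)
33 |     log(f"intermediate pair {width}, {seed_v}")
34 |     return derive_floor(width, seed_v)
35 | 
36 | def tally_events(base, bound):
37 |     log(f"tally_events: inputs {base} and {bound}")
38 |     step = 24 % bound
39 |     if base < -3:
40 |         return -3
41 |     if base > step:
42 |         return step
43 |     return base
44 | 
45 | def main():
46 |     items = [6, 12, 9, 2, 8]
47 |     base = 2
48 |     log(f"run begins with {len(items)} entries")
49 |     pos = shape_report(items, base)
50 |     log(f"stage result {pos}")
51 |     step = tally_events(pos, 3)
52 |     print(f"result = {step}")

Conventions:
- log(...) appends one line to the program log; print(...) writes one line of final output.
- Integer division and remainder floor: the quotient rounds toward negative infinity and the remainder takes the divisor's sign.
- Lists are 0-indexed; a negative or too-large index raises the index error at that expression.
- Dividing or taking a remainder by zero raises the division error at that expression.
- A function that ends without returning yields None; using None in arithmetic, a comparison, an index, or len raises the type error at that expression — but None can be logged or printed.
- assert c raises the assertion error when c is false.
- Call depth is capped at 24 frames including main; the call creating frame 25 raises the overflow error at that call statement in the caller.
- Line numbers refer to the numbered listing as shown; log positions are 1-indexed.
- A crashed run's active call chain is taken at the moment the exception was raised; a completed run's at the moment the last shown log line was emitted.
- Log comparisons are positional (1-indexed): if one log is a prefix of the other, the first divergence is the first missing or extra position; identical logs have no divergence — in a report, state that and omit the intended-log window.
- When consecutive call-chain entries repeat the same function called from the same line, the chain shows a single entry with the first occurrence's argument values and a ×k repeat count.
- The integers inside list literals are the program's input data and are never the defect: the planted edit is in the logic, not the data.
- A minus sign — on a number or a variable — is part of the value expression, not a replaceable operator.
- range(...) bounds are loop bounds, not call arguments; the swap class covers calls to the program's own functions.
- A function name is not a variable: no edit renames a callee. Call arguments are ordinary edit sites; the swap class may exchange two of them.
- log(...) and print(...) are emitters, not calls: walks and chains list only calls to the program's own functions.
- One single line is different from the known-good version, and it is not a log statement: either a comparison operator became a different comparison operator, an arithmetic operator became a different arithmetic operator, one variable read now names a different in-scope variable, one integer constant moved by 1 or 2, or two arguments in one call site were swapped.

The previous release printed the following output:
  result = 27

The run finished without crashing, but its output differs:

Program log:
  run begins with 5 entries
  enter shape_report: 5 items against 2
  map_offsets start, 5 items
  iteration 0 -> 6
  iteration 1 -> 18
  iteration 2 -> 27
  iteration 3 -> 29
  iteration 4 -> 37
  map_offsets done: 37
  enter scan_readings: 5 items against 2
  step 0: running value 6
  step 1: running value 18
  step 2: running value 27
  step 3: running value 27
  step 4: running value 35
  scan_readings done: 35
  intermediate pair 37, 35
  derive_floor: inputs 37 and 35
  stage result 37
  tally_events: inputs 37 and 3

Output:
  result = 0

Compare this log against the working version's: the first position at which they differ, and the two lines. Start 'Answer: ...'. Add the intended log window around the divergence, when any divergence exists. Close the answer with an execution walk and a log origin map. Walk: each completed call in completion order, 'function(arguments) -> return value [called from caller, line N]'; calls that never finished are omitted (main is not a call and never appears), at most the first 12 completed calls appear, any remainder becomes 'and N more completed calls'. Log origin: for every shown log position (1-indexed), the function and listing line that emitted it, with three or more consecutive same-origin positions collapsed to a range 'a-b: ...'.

Answer: there is none — every log position agrees.
Execution walk:
  map_offsets([6, 12, 9, 2, 8]) -> 37  [called from shape_report, line 31]
  scan_readings([6, 12, 9, 2, 8], 2) -> 35  [called from shape_report, line 32]
  derive_floor(37, 35) -> 37  [called from shape_report, line 34]
  shape_report([6, 12, 9, 2, 8], 2) -> 37  [called from main, line 49]
  tally_events(37, 3) -> 0  [called from main, line 51]
Origin of each log line:
  1: emitted by main (line 48)
  2: emitted by shape_report (line 30)
  3: emitted by map_offsets (line 2)
  4-8: emitted by map_offsets (line 6)
  9: emitted by map_offsets (line 7)
  10: emitted by scan_readings (line 11)
  11-15: emitted by scan_readings (line 16)
  16: emitted by scan_readings (line 17)
  17: emitted by shape_report (line 33)
  18: emitted by derive_floor (line 21)
  19: emitted by main (line 50)
  20: emitted by tally_events (line 37)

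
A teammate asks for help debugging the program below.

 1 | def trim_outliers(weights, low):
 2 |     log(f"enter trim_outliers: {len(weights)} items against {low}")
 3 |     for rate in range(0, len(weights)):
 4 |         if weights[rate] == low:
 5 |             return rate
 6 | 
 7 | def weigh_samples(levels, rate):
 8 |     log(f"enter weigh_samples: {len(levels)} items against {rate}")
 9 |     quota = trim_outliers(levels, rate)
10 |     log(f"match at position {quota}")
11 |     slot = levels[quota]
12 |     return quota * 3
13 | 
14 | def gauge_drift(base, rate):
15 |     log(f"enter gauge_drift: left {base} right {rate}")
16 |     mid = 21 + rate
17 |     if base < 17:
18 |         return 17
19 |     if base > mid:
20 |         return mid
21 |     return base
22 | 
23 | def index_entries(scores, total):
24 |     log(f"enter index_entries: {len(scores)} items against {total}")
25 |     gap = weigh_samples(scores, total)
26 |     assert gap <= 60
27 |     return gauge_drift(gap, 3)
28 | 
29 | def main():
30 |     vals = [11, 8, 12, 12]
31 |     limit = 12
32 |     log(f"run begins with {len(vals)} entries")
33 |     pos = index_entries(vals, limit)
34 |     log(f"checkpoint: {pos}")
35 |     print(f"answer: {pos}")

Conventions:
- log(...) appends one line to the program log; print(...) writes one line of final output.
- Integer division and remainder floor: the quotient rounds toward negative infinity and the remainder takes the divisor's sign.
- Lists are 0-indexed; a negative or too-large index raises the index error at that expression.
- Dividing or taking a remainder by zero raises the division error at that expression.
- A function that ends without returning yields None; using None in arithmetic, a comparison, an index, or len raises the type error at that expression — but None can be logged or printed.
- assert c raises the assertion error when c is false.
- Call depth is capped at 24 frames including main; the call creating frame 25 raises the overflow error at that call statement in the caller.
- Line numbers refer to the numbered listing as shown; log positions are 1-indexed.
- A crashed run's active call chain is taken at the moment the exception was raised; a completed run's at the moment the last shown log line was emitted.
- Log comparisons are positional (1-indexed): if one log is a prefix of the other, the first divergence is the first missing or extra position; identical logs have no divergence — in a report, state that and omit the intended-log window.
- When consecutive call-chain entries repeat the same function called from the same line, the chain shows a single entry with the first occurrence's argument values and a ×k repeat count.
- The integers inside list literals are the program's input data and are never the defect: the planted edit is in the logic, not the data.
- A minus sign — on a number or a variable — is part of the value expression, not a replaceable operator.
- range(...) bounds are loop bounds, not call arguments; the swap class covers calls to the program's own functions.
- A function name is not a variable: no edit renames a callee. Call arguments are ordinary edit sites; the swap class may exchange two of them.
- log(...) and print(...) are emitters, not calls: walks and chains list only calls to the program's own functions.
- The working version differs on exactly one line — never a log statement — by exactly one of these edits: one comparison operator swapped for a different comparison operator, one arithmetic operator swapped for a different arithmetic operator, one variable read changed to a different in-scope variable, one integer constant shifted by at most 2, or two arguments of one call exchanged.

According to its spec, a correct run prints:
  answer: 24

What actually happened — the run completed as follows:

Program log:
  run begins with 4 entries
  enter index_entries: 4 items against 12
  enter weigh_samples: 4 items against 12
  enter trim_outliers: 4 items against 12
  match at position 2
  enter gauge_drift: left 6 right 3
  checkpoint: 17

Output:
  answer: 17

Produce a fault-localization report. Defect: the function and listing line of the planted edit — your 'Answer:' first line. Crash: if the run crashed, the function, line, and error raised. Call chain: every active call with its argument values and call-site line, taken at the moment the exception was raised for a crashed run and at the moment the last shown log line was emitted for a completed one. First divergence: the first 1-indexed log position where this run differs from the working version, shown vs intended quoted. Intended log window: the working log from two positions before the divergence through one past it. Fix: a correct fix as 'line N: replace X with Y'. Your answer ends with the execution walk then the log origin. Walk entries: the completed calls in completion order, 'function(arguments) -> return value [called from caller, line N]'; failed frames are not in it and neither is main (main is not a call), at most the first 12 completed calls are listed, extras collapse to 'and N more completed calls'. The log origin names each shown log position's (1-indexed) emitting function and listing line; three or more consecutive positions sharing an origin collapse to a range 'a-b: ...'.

Answer: the defect is in weigh_samples at line 12.
Core observation: Everything matches until log position 6, which reads 'enter gauge_drift: left 6 right 3' in place of 'enter gauge_drift: left 36 right 3'.
Call chain: main.
First divergence: at position 6 the run shows 'enter gauge_drift: left 6 right 3' where the working version logs 'enter gauge_drift: left 36 right 3'.
Intended log window:
  4: enter trim_outliers: 4 items against 12
  5: match at position 2
  6: enter gauge_drift: left 36 right 3
  7: checkpoint: 24
Execution walk:
  trim_outliers([11, 8, 12, 12], 12) -> 2  [called from weigh_samples, line 9]
  weigh_samples([11, 8, 12, 12], 12) -> 6  [called from index_entries, line 25]
  gauge_drift(6, 3) -> 17  [called from index_entries, line 27]
  index_entries([11, 8, 12, 12], 12) -> 17  [called from main, line 33]
Log origin:
  1: from main, line 32
  2: from index_entries, line 24
  3: from weigh_samples, line 8
  4: from trim_outliers, line 2
  5: from weigh_samples, line 10
  6: from gauge_drift, line 15
  7: from main, line 34
A correct fix: line 12: replace `quota` with `slot`.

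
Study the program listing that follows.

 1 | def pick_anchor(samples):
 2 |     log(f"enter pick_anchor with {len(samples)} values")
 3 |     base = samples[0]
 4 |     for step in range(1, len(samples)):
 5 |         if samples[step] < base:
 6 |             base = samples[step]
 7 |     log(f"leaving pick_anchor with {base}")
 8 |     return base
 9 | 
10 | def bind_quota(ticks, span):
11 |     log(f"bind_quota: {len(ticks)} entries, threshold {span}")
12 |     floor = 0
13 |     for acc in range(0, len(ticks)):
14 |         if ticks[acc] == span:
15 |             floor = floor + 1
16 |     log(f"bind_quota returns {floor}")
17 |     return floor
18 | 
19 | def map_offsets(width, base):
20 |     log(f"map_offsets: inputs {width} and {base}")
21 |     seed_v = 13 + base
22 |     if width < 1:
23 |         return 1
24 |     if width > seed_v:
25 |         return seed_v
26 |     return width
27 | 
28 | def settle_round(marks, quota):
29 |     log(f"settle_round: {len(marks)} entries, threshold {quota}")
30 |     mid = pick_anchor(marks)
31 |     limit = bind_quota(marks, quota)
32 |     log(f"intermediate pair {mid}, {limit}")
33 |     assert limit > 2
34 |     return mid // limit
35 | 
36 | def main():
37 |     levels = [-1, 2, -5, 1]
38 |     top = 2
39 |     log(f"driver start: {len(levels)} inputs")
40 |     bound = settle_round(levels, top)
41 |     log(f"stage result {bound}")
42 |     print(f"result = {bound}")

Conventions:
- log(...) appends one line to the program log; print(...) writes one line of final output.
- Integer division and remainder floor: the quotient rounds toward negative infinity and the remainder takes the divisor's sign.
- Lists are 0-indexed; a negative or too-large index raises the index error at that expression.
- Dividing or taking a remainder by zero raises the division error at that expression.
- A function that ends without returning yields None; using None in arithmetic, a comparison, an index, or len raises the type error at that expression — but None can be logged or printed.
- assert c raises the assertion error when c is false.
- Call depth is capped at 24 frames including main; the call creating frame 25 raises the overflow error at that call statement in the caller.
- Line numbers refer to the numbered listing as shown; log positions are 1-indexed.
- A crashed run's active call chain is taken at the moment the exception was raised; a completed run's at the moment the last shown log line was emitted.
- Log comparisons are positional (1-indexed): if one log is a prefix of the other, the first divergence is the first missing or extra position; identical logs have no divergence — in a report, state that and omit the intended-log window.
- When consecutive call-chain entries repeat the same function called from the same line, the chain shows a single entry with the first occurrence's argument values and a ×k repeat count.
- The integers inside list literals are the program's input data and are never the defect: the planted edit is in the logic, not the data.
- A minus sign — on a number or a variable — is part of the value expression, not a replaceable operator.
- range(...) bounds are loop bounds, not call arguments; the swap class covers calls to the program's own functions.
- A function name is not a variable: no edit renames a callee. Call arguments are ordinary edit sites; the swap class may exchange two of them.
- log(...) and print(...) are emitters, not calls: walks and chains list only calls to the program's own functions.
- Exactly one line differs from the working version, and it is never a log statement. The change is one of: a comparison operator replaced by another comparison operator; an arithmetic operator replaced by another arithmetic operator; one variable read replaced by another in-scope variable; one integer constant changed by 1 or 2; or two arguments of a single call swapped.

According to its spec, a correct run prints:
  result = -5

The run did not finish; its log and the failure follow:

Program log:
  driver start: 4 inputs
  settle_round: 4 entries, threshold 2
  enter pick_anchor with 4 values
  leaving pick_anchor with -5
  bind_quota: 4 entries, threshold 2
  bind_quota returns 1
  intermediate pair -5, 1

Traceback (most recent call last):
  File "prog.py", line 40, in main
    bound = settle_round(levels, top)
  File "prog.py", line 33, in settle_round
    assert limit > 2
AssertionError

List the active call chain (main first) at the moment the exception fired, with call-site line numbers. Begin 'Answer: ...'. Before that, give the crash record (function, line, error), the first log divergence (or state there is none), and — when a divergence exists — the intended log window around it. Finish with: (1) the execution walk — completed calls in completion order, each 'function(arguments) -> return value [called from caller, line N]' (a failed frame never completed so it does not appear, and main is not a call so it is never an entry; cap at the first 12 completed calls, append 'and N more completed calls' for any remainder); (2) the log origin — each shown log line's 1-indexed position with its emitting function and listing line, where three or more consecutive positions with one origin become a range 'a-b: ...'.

Answer: main -> settle_round (called at line 40).
The tell: The faulty run's log stops after 7 lines; the working version's next line would be 'stage result -5'.
Crash: settle_round, line 33, AssertionError.
First divergence: position 8; the shown log stops at 7 lines while the working version next logs 'stage result -5'.
Intended log window:
  6: bind_quota returns 1
  7: intermediate pair -5, 1
  8: stage result -5
Execution walk:
  pick_anchor([-1, 2, -5, 1]) -> -5  [called from settle_round, line 30]
  bind_quota([-1, 2, -5, 1], 2) -> 1  [called from settle_round, line 31]
Log origins:
  1: emitted by main (line 39)
  2: emitted by settle_round (line 29)
  3: emitted by pick_anchor (line 2)
  4: emitted by pick_anchor (line 7)
  5: emitted by bind_quota (line 11)
  6: emitted by bind_quota (line 16)
  7: emitted by settle_round (line 32)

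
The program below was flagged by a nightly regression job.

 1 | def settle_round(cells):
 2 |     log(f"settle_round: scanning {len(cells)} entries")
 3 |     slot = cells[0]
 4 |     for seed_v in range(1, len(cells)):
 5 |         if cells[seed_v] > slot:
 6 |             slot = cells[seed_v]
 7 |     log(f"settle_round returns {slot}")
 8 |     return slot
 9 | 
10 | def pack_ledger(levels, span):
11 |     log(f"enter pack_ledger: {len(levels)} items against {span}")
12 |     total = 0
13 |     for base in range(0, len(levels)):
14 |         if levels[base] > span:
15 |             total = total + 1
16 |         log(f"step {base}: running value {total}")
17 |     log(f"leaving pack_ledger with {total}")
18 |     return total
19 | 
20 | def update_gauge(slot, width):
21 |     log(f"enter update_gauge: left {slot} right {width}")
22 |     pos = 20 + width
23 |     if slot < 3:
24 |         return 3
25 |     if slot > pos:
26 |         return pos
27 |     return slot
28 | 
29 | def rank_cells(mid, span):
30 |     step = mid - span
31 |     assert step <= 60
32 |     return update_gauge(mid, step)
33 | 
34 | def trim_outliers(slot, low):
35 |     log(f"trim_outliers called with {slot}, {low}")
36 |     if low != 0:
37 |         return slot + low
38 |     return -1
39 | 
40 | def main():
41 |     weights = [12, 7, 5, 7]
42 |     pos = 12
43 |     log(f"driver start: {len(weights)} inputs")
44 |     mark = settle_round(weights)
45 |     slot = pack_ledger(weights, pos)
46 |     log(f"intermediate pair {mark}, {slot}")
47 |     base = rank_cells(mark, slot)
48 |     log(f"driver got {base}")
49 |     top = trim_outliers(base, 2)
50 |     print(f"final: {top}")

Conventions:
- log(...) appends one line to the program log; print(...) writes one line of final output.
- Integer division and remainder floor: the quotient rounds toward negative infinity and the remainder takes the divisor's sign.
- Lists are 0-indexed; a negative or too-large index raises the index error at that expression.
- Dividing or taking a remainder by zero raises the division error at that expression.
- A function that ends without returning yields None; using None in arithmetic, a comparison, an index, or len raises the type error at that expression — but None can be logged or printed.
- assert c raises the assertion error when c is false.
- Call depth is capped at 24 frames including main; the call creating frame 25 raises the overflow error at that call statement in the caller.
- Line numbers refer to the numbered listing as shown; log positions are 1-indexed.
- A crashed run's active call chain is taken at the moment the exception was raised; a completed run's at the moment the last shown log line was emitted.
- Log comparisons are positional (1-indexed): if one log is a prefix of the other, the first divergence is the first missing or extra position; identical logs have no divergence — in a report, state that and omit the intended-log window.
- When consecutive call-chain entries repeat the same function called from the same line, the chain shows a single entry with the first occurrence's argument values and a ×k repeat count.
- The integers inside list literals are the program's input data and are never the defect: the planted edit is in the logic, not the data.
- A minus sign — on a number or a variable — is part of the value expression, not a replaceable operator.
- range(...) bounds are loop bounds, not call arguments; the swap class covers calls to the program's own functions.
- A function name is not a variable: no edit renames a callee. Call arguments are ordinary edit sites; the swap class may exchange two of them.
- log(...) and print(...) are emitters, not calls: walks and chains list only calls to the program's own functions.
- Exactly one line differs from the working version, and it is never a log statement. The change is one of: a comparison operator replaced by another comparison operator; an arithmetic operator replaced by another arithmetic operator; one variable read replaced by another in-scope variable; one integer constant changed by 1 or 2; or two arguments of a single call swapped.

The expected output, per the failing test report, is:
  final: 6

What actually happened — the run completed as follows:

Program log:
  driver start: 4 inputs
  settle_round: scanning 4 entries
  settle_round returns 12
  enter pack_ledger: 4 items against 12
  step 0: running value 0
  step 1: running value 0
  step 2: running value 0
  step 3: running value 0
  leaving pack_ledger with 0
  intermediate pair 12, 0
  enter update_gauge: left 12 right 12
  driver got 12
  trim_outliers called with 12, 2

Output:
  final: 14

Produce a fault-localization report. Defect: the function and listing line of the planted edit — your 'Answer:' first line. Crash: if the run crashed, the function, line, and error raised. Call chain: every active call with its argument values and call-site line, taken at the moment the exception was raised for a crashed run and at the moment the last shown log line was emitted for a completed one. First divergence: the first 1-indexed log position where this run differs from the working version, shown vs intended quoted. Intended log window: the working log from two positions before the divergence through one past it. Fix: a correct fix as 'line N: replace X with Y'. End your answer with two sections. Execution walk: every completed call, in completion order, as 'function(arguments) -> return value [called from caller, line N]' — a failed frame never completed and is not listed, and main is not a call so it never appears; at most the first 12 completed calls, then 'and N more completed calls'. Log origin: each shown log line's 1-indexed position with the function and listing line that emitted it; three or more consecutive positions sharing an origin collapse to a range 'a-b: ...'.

Answer: the defect is in trim_outliers at line 37.
Key fact: The logs agree in full; only the final output differs.
Call chain: main -> trim_outliers(12, 2) (called at line 49).
First divergence: none; the two logs match at every position.
Execution walk:
  settle_round([12, 7, 5, 7]) -> 12  [called from main, line 44]
  pack_ledger([12, 7, 5, 7], 12) -> 0  [called from main, line 45]
  update_gauge(12, 12) -> 12  [called from rank_cells, line 32]
  rank_cells(12, 0) -> 12  [called from main, line 47]
  trim_outliers(12, 2) -> 14  [called from main, line 49]
Origin of each log line:
  1: logged in main at line 43
  2: logged in settle_round at line 2
  3: logged in settle_round at line 7
  4: logged in pack_ledger at line 11
  5-8: logged in pack_ledger at line 16
  9: logged in pack_ledger at line 17
  10: logged in main at line 46
  11: logged in update_gauge at line 21
  12: logged in main at line 48
  13: logged in trim_outliers at line 35
A correct fix: line 37: replace `+` with `//`.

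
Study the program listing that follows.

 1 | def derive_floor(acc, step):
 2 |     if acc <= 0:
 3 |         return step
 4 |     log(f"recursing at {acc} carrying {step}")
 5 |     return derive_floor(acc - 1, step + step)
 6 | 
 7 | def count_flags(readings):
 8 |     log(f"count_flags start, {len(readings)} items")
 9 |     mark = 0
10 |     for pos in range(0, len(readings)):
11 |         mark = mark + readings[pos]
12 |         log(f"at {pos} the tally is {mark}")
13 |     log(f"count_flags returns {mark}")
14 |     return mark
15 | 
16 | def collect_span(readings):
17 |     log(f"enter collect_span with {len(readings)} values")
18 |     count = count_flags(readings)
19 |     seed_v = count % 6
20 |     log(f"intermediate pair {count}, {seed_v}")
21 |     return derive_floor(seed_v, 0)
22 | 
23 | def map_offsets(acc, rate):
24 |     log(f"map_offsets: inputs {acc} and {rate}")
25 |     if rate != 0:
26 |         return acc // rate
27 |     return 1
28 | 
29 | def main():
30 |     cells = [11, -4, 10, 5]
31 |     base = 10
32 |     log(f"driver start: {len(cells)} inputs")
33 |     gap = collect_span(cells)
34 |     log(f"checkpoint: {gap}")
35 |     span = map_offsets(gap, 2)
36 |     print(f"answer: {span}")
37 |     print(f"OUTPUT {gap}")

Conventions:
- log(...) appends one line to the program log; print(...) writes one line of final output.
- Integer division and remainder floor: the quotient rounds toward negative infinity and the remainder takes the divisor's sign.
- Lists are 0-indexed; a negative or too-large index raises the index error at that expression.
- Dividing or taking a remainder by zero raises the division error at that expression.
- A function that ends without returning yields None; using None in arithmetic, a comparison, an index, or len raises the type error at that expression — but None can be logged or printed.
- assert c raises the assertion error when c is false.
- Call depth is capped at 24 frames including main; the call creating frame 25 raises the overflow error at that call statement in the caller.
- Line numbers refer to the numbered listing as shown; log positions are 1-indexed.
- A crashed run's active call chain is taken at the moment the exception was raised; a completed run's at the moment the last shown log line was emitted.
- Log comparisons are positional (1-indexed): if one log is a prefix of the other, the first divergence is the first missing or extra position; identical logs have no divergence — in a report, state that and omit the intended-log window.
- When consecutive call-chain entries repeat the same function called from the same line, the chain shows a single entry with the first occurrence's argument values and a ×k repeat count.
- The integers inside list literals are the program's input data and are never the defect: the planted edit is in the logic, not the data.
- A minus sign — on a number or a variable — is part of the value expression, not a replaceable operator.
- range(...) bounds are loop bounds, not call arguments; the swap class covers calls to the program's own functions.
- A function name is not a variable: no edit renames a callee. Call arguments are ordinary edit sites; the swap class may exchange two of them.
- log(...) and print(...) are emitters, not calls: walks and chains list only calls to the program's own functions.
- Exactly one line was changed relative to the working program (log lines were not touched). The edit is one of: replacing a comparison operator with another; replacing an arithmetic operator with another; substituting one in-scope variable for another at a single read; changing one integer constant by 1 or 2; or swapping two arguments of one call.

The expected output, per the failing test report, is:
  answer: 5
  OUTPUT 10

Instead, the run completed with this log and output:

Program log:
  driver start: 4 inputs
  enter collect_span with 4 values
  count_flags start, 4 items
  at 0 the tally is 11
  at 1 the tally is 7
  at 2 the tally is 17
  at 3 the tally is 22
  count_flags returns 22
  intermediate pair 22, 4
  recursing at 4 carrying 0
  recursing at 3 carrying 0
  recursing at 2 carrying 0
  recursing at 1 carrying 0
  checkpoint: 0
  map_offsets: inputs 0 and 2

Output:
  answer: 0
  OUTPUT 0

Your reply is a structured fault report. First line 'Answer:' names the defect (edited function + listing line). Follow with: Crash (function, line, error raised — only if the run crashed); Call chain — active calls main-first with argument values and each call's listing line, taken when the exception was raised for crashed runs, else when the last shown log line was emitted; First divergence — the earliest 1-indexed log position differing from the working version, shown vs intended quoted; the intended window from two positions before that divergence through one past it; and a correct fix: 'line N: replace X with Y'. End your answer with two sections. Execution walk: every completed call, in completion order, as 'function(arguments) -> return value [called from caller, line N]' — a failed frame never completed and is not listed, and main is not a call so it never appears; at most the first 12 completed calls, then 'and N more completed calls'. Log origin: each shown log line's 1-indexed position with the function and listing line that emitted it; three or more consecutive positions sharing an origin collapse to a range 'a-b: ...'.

Answer: the defect is in derive_floor at line 5.
Key observation: Everything matches until log position 11, which reads 'recursing at 3 carrying 0' in place of 'recursing at 3 carrying 4'.
Call chain: main -> map_offsets(0, 2) (called at line 35).
First divergence: position 11 — the shown line 'recursing at 3 carrying 0' should read 'recursing at 3 carrying 4'.
Intended log window:
  9: intermediate pair 22, 4
  10: recursing at 4 carrying 0
  11: recursing at 3 carrying 4
  12: recursing at 2 carrying 7
Execution walk:
  count_flags([11, -4, 10, 5]) -> 22  [called from collect_span, line 18]
  derive_floor(0, 0) -> 0  [called from derive_floor, line 5]
  derive_floor(1, 0) -> 0  [called from derive_floor, line 5]
  derive_floor(2, 0) -> 0  [called from derive_floor, line 5]
  derive_floor(3, 0) -> 0  [called from derive_floor, line 5]
  derive_floor(4, 0) -> 0  [called from collect_span, line 21]
  collect_span([11, -4, 10, 5]) -> 0  [called from main, line 33]
  map_offsets(0, 2) -> 0  [called from main, line 35]
Log line origins:
  1: emitted by main (line 32)
  2: emitted by collect_span (line 17)
  3: emitted by count_flags (line 8)
  4-7: emitted by count_flags (line 12)
  8: emitted by count_flags (line 13)
  9: emitted by collect_span (line 20)
  10-13: emitted by derive_floor (line 4)
  14: emitted by main (line 34)
  15: emitted by map_offsets (line 24)
A correct fix: line 5: replace `step + step` with `step + acc`.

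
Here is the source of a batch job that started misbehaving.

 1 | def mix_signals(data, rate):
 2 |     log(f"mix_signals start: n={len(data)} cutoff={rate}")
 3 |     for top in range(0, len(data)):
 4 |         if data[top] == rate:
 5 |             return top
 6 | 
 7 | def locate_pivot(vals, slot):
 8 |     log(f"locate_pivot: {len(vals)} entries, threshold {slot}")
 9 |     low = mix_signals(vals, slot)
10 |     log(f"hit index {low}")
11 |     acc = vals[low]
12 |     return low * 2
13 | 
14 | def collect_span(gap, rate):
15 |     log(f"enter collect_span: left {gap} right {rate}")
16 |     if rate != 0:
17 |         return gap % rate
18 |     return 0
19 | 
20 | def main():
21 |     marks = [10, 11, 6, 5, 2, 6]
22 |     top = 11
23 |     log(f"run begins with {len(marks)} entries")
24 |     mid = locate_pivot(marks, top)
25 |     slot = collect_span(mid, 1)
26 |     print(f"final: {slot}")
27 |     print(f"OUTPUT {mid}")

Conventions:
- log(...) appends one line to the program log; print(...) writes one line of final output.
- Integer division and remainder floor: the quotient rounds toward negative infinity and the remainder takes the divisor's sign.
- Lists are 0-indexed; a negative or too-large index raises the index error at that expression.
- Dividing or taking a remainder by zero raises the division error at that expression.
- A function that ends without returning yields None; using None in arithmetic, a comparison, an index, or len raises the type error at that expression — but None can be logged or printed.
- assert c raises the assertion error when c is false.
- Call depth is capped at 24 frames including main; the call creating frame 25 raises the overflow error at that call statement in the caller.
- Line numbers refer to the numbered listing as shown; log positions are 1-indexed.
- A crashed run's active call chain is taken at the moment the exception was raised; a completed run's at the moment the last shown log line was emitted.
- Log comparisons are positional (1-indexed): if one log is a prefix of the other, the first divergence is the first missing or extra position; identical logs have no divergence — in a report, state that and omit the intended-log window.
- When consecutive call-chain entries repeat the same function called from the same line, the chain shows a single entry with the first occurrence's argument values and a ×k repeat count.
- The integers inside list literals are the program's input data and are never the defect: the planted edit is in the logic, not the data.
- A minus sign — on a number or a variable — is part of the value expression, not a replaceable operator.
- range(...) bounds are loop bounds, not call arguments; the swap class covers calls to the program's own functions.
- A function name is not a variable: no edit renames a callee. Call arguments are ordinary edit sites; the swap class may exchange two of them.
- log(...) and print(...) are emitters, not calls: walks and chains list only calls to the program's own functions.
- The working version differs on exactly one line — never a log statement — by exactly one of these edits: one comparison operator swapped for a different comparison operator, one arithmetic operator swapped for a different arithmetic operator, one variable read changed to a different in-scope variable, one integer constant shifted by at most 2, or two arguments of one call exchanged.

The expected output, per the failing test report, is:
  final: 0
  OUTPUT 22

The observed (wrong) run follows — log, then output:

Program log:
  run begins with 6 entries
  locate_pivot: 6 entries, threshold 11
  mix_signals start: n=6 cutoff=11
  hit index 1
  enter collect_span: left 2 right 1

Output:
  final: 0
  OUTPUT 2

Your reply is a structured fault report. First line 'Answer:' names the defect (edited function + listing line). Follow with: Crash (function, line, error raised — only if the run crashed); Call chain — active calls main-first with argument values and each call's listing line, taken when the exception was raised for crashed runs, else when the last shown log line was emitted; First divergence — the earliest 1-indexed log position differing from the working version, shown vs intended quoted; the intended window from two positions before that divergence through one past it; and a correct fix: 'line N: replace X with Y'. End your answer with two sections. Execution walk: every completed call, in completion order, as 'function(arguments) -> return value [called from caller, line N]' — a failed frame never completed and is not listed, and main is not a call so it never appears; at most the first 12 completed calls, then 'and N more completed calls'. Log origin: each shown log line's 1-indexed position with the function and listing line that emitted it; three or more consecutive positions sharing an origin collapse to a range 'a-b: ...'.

Answer: the defect is in locate_pivot at line 12.
The tell: At log position 5 the runs split — shown 'enter collect_span: left 2 right 1', but the working version logs 'enter collect_span: left 22 right 1'.
Call chain: main -> collect_span(2, 1) (called at line 25).
First divergence: position 5; shown 'enter collect_span: left 2 right 1' vs intended 'enter collect_span: left 22 right 1'.
Intended log window:
  3: mix_signals start: n=6 cutoff=11
  4: hit index 1
  5: enter collect_span: left 22 right 1
Execution walk:
  mix_signals([10, 11, 6, 5, 2, 6], 11) -> 1  [called from locate_pivot, line 9]
  locate_pivot([10, 11, 6, 5, 2, 6], 11) -> 2  [called from main, line 24]
  collect_span(2, 1) -> 0  [called from main, line 25]
Log line origins:
  1: logged in main at line 23
  2: logged in locate_pivot at line 8
  3: logged in mix_signals at line 2
  4: logged in locate_pivot at line 10
  5: logged in collect_span at line 15
A correct fix: line 12: replace `low` with `acc`.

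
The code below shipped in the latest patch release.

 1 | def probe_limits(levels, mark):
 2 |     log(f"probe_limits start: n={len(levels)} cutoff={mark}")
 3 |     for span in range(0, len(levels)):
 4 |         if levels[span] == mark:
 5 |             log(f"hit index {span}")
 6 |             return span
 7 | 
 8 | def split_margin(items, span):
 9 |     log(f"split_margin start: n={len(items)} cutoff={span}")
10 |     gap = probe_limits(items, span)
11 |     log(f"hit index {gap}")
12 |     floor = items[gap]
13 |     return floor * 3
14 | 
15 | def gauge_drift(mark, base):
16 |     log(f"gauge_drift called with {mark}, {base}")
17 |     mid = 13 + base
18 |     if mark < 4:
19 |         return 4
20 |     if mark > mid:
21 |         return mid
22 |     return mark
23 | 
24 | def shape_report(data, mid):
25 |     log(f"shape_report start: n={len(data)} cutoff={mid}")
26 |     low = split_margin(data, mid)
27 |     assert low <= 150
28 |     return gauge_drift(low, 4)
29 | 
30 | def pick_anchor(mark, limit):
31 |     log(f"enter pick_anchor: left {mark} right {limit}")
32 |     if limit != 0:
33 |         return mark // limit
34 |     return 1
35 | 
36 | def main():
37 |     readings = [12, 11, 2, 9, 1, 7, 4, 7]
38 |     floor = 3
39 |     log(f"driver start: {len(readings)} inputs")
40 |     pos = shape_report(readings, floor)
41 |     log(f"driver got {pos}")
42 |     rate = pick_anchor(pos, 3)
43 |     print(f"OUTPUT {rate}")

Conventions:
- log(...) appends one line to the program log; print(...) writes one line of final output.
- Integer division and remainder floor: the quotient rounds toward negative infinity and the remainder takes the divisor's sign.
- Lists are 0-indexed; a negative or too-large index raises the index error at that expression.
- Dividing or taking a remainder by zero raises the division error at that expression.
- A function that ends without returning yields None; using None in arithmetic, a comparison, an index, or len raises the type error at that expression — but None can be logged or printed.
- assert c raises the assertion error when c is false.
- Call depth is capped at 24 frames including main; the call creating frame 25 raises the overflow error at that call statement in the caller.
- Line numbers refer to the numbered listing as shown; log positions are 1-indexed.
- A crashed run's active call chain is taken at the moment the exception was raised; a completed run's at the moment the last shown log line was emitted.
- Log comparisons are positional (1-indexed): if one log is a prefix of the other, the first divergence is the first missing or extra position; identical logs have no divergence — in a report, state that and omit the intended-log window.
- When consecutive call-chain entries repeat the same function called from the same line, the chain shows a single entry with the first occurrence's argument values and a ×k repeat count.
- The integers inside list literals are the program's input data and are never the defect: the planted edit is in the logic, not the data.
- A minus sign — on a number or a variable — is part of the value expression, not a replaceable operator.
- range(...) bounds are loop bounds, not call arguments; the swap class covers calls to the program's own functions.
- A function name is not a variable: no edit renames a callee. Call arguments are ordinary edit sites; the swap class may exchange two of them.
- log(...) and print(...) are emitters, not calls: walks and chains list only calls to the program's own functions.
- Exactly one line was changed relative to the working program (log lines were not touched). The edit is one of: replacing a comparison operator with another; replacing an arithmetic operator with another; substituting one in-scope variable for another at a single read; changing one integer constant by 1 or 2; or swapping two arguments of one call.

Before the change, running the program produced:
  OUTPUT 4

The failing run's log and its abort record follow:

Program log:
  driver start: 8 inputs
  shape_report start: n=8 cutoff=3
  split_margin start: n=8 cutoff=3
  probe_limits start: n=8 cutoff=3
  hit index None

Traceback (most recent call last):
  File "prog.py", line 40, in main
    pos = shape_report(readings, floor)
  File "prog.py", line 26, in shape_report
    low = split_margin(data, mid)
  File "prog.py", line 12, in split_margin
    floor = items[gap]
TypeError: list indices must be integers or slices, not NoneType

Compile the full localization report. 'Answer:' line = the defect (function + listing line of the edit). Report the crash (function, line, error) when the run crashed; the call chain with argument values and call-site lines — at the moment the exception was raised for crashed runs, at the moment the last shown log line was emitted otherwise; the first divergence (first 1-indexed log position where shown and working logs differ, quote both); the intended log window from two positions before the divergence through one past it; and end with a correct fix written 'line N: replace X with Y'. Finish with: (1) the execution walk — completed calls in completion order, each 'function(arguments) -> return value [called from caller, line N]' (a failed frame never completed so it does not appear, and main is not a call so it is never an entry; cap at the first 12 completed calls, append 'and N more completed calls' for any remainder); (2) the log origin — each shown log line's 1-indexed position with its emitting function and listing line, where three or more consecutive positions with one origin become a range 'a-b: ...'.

Answer: the defect is in main at line 38.
The tell: Log line 2 is where behavior first shows: 'shape_report start: n=8 cutoff=3' appears instead of 'shape_report start: n=8 cutoff=4'.
Crash: split_margin, line 12, TypeError.
Call chain: main -> shape_report([12, 11, 2, 9, 1, 7, 4, 7], 3) (called at line 40) -> split_margin([12, 11, 2, 9, 1, 7, 4, 7], 3) (called at line 26).
First divergence: position 2; shown 'shape_report start: n=8 cutoff=3' vs intended 'shape_report start: n=8 cutoff=4'.
Intended log window:
  1: driver start: 8 inputs
  2: shape_report start: n=8 cutoff=4
  3: split_margin start: n=8 cutoff=4
Execution walk:
  probe_limits([12, 11, 2, 9, 1, 7, 4, 7], 3) -> None  [called from split_margin, line 10]
Origin of each log line:
  1: emitted by main (line 39)
  2: emitted by shape_report (line 25)
  3: emitted by split_margin (line 9)
  4: emitted by probe_limits (line 2)
  5: emitted by split_margin (line 11)
A correct fix: line 38: replace `3` with `4`.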